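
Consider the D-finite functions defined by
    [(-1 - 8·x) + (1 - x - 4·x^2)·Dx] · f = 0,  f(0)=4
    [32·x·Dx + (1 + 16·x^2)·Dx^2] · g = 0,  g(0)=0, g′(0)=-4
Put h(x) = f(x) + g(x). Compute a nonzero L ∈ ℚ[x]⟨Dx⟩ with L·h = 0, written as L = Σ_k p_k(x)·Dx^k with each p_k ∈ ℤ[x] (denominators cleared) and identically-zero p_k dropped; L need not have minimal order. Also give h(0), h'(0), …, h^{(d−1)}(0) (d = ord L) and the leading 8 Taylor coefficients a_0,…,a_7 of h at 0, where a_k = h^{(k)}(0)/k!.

f: a_k = 4, 4, 20, 36, 116, 260, 724, 1764, …
g: a_k = 0, -4, 0, 64/3, 0, -1024/5, 0, 16384/7, …
Weyl lclm of L_f,L_g ⇒ L₀ (ord ≤ 3).
L = (-160 + 640·x + 14848·x^2 + 36864·x^3 + 178176·x^4 + 98304·x^6)·Dx + (43 + 336·x + 16·x^2 + 3072·x^3 + 35072·x^4 + 124928·x^5 + 12288·x^6 + 98304·x^7)·Dx^2 + (-5 - 23·x - 272·x^2 - 16·x^3 - 2368·x^4 + 5888·x^5 + 12288·x^6 + 4096·x^7 + 16384·x^8)·Dx^3  (order 3).
h: a_k = 4, 0, 20, 172/3, 116, 276/5, 724, 28732/7, …
ICs: h(0) = 4, h′(0) = 0, h′′(0) = 40.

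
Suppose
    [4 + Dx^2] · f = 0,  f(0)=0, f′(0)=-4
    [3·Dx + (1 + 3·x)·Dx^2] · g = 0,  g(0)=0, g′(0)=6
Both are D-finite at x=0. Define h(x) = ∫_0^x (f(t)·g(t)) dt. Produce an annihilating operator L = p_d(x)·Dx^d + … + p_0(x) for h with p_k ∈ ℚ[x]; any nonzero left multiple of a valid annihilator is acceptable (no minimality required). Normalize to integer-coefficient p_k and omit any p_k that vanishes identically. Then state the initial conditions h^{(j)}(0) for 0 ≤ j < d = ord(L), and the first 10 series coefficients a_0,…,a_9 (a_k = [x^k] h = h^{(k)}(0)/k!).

f: a_k = 0, -4, 0, 8/3, 0, -8/15, 0, 16/315, 0, -8/2835, …
g: a_k = 0, 6, -9, 18, -81/2, 486/5, -243, 4374/7, -6561/4, 4374, …
h₀=f·g: eliminate ⇒ L₀, order ≤ 2·2.
Integrate: L := L₀·Dx.
L = (-1112 - 1248·x + 7344·x^2 + 27648·x^3 + 20736·x^4)·Dx + (-48 + 2160·x + 10368·x^2 + 10368·x^3)·Dx^2 + (-250 + 240·x + 4968·x^2 + 13824·x^3 + 10368·x^4)·Dx^3 + (-12 + 540·x + 2592·x^2 + 2592·x^3)·Dx^4 + (7 + 138·x + 783·x^2 + 1728·x^3 + 1296·x^4)·Dx^5  (order 5).
h: a_k = 0, 0, 0, -8, 9, -56/5, 23, -344/7, 543/5, -47240/189, …
ICs: h(0) = 0, h′(0) = 0, h′′(0) = 0, h′′′(0) = -48, h′′′′(0) = 216.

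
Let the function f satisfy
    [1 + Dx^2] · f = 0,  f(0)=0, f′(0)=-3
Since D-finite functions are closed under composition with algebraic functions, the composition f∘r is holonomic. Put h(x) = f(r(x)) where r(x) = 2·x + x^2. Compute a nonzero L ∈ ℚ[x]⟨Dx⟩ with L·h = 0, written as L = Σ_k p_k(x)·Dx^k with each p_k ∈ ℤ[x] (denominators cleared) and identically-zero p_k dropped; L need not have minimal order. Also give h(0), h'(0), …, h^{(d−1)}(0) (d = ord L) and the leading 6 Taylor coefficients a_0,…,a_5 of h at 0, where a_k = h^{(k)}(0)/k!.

L = (4 + 12·x + 12·x^2 + 4·x^3) - Dx + (1 + x)·Dx^2  (order 2).
h: a_k = 0, -6, -3, 4, 6, 11/5, …
ICs: h(0) = 0, h′(0) = -6.

f: a_k = 0, -3, 0, 1/2, 0, -1/40, …
L₀ from L_f via x↦r, Dx↦r'^{-1}Dx.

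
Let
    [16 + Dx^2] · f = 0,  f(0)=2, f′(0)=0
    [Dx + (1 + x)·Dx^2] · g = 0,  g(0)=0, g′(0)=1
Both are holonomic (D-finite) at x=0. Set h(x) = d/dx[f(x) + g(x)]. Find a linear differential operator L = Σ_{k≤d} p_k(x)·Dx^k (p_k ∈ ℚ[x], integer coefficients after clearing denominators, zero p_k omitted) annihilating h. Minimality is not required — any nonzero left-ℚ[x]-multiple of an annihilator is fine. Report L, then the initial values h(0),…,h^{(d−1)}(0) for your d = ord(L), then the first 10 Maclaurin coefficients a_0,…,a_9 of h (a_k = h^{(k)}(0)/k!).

f: a_k = 2, 0, -16, 0, 64/3, 0, -512/45, 0, 1024/315, 0, …
g: a_k = 0, 1, -1/2, 1/3, -1/4, 1/5, -1/6, 1/7, -1/8, 1/9, …
Sum ⇒ L₀ = lclm(L_f,L_g) in ℚ(x)⟨Dx⟩.
h₀' ⇒ L via d/dx closure of L₀.
L = (176 + 256·x + 128·x^2) + (144 + 400·x + 384·x^2 + 128·x^3)·Dx + (11 + 16·x + 8·x^2)·Dx^2 + (9 + 25·x + 24·x^2 + 8·x^3)·Dx^3  (order 3).
h: a_k = 1, -33, 1, 253/3, 1, -1039/15, 1, 7877/315, 1, -19219/2835, …
ICs: h(0) = 1, h′(0) = -33, h′′(0) = 2.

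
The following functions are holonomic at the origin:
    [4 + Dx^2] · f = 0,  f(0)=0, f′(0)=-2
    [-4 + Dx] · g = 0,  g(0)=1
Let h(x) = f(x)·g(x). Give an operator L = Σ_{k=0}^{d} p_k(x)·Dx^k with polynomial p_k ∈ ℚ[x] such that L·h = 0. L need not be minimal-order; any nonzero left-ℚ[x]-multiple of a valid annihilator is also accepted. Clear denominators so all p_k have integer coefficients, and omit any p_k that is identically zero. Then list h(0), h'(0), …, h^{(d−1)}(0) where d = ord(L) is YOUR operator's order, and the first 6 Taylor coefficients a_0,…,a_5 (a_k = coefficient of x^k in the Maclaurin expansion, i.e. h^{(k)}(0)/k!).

L = 20 - 8·Dx + Dx^2  (order 2).
h: a_k = 0, -2, -8, -44/3, -16, -164/15, …
ICs: h(0) = 0, h′(0) = -2.

f: a_k = 0, -2, 0, 4/3, 0, -4/15, …
g: a_k = 1, 4, 8, 32/3, 32/3, 128/15, …
f·g: L₀ = L_f ⊗_s L_g, ord ≤ 2·1.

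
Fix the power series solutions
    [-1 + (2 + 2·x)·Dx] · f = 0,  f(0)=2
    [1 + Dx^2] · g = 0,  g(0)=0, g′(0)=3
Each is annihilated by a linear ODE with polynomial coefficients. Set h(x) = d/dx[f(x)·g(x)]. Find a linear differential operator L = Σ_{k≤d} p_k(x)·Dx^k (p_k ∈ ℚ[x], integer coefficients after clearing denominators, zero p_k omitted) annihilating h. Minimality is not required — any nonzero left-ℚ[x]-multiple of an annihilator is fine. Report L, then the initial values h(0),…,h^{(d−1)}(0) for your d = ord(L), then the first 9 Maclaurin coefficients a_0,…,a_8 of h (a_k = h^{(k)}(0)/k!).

f: a_k = 2, 1, -1/4, 1/8, -5/64, 7/128, -21/512, 33/1024, -429/16384, …
g: a_k = 0, 3, 0, -1/2, 0, 1/40, 0, -1/1680, 0, …
f·g: L₀ = L_f ⊗_s L_g, ord ≤ 1·2.
Derive L from L₀ (diff closure).
L = (53 + 144·x + 136·x^2 + 64·x^3 + 16·x^4) + (-4 - 36·x - 48·x^2 - 16·x^3)·Dx + (28 + 88·x + 108·x^2 + 64·x^3 + 16·x^4)·Dx^2  (order 2).
h: a_k = 6, 6, -21/4, -1/2, -19/64, 243/320, -983/1536, 7727/13440, -185275/344064, …
ICs: h(0) = 6, h′(0) = 6.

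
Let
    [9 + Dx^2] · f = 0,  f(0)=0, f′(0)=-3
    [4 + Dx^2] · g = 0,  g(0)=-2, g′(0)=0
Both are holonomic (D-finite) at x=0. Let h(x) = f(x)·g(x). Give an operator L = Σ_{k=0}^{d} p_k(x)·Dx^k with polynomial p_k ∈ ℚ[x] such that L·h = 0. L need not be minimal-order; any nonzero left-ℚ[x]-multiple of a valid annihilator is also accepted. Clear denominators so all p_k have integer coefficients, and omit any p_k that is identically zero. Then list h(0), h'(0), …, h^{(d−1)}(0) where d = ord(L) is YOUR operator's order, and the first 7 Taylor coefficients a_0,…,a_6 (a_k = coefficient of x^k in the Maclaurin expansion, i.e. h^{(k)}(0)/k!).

L = 25 + 26·Dx^2 + Dx^4  (order 4).
h: a_k = 0, 6, 0, -21, 0, 521/20, 0, …
ICs: h(0) = 0, h′(0) = 6, h′′(0) = 0, h′′′(0) = -126.

f: a_k = 0, -3, 0, 9/2, 0, -81/40, 0, …
g: a_k = -2, 0, 4, 0, -4/3, 0, 8/45, …
Sym-product of L_f,L_g gives L₀ (≤ ord 4).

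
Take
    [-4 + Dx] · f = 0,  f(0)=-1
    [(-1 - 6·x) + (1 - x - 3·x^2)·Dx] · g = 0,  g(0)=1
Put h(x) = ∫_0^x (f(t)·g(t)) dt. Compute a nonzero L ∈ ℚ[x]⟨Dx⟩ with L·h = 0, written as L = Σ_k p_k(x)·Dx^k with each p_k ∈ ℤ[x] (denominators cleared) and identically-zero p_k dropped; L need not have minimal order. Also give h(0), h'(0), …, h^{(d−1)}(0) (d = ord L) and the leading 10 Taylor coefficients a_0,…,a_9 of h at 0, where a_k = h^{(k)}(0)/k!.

f: a_k = -1, -4, -8, -32/3, -32/3, -128/15, -256/45, -1024/315, -512/315, -2048/2835, …
g: a_k = 1, 1, 4, 7, 19, 40, 97, 217, 508, 1159, …
Sym-product of L_f,L_g gives L₀ (≤ ord 1).
h=∫h₀ ⇒ L = L₀·Dx.
L = (5 + 2·x - 12·x^2)·Dx + (-1 + x + 3·x^2)·Dx^2  (order 2).
h: a_k = 0, -1, -5/2, -16/3, -125/12, -301/15, -1754/45, -695/9, -392303/2520, -180728/567, …
ICs: h(0) = 0, h′(0) = -1.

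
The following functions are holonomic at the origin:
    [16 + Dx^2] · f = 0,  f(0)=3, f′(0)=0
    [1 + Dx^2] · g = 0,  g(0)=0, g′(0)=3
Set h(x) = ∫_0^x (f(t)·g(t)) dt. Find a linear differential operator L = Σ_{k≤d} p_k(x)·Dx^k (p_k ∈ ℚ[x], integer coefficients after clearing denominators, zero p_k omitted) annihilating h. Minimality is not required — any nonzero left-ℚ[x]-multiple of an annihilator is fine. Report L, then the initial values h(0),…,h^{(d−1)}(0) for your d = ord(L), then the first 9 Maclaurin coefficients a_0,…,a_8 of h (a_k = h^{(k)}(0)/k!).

L = 225·Dx + 34·Dx^3 + Dx^5  (order 5).
h: a_k = 0, 0, 9/2, 0, -147/8, 0, 1441/80, 0, -37969/4480, …
ICs: h(0) = 0, h′(0) = 0, h′′(0) = 9, h′′′(0) = 0, h′′′′(0) = -441.

f: a_k = 3, 0, -24, 0, 32, 0, -256/15, 0, 512/105, …
g: a_k = 0, 3, 0, -1/2, 0, 1/40, 0, -1/1680, 0, …
L₀ := L_f ⊗_s L_g (sym. prod.), ord ≤ 4.
∫: right-multiply L₀ by Dx.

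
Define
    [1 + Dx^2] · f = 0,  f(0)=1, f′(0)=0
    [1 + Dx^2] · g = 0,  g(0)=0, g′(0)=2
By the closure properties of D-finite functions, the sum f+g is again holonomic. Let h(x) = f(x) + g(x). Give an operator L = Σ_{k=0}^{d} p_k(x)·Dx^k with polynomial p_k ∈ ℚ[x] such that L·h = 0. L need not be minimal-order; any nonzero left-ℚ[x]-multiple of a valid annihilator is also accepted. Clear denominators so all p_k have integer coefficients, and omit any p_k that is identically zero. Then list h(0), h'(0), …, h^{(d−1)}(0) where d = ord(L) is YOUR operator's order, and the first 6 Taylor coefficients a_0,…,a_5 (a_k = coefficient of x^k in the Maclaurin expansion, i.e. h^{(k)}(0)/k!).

L = 1 + Dx^2  (order 2).
h: a_k = 1, 2, -1/2, -1/3, 1/24, 1/60, …
ICs: h(0) = 1, h′(0) = 2.

f: a_k = 1, 0, -1/2, 0, 1/24, 0, …
g: a_k = 0, 2, 0, -1/3, 0, 1/60, …
L₀ := lclm(L_f,L_g); ord L₀ ≤ 2+2.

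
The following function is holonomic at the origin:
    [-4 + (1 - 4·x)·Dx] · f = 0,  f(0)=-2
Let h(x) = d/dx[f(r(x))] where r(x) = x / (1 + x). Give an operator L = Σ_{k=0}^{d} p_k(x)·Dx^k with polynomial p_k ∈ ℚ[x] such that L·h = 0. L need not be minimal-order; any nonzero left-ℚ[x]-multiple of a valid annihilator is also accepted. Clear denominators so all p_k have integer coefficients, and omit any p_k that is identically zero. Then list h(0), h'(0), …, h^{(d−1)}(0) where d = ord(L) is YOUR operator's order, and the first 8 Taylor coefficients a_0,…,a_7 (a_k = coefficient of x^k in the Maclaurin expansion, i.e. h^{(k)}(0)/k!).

L = 6 + (-1 + 3·x)·Dx  (order 1).
h: a_k = -8, -48, -216, -864, -3240, -11664, -40824, -139968, …
ICs: h(0) = -8.

f: a_k = -2, -8, -32, -128, -512, -2048, -8192, -32768, …
h₀=f(r): pull back L_f along r ⇒ L₀.
Derive L from L₀ (diff closure).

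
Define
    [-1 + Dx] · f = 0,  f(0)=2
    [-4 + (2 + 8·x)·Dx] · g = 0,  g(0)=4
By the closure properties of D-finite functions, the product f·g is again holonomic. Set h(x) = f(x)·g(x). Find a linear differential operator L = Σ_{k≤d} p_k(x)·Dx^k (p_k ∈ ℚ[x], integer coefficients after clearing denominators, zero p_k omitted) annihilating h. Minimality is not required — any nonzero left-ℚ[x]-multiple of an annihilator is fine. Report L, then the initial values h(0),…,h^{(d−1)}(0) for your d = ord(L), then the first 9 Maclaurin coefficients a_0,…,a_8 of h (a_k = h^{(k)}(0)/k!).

L = (-3 - 4·x) + (1 + 4·x)·Dx  (order 1).
h: a_k = 8, 24, 4, 76/3, -53, 2371/15, -43487/90, 323377/210, -25470911/5040, …
ICs: h(0) = 8.

f: a_k = 2, 2, 1, 1/3, 1/12, 1/60, 1/360, 1/2520, 1/20160, …
g: a_k = 4, 8, -8, 16, -40, 112, -336, 1056, -3432, …
Sym-product of L_f,L_g gives L₀ (≤ ord 1).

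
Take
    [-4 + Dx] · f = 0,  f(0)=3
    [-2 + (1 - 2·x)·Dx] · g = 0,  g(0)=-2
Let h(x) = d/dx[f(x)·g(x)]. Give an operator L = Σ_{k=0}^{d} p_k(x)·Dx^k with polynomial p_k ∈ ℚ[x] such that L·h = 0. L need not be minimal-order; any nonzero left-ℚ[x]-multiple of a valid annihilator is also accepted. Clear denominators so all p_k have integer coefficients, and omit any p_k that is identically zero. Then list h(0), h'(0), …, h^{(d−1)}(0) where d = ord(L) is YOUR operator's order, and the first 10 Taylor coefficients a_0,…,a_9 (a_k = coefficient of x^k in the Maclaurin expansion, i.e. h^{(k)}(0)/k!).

f: a_k = 3, 12, 24, 32, 32, 128/5, 256/15, 1024/105, 512/105, 2048/945, …
g: a_k = -2, -4, -8, -16, -32, -64, -128, -256, -512, -1024, …
Product ⇒ symmetric product L₀, ord ≤ 1.
h=h₀': d/dx-closure on L₀ ⇒ L.
L = (20 - 48·x + 32·x^2) + (-3 + 10·x - 8·x^2)·Dx  (order 1).
h: a_k = -36, -240, -912, -2688, -6976, -84736/5, -39680, -9531392/105, -21449728/105, -143003648/315, …
ICs: h(0) = -36.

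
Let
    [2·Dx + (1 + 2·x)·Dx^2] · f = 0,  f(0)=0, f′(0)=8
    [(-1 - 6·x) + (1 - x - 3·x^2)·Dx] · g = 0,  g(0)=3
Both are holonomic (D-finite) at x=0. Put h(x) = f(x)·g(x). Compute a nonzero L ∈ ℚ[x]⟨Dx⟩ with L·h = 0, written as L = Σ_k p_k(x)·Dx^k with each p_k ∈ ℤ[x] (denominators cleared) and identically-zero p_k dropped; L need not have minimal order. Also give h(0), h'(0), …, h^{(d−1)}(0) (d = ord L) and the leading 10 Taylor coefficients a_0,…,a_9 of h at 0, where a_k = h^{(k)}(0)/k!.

f: a_k = 0, 8, -8, 32/3, -16, 128/5, -128/3, 512/7, -128, 2048/9, …
g: a_k = 3, 3, 12, 21, 57, 120, 291, 651, 1524, 3477, …
L₀ := L_f ⊗_s L_g (sym. prod.), ord ≤ 2.
L = (8 + 24·x) + (18·x + 30·x^2)·Dx + (-1 - x + 5·x^2 + 6·x^3)·Dx^2  (order 2).
h: a_k = 0, 24, 0, 104, 56, 2224/5, 2424/5, 71352/35, 108816/35, 1040296/105, …
ICs: h(0) = 0, h′(0) = 24.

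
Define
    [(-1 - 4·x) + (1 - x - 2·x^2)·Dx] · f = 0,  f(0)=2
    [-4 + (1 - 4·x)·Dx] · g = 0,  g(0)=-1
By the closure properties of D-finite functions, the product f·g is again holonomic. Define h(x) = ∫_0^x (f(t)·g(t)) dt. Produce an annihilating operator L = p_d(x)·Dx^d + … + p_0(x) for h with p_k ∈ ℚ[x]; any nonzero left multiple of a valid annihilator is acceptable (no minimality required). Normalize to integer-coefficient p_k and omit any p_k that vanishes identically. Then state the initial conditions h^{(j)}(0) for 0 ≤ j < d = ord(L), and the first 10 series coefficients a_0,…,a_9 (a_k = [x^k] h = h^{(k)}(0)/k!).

L = (-5 + 4·x + 24·x^2)·Dx + (1 - 5·x + 2·x^2 + 8·x^3)·Dx^2  (order 2).
h: a_k = 0, -2, -5, -46/3, -97/2, -798/5, -539, -13022/7, -26129/4, -209374/9, …
ICs: h(0) = 0, h′(0) = -2.

f: a_k = 2, 2, 6, 10, 22, 42, 86, 170, 342, 682, …
g: a_k = -1, -4, -16, -64, -256, -1024, -4096, -16384, -65536, -262144, …
Sym-product of L_f,L_g gives L₀ (≤ ord 1).
∫: right-multiply L₀ by Dx.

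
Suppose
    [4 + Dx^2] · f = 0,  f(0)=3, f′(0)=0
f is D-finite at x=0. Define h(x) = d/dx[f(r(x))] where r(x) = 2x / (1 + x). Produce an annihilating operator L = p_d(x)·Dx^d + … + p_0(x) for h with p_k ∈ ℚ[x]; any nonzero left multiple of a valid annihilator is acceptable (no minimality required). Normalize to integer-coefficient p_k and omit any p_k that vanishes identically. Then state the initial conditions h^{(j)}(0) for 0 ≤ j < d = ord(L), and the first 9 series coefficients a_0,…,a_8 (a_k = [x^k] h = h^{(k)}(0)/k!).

L = (22 + 12·x + 6·x^2) + (6 + 18·x + 18·x^2 + 6·x^3)·Dx + (1 + 4·x + 6·x^2 + 4·x^3 + x^4)·Dx^2  (order 2).
h: a_k = 0, -48, 144, -160, -160, 5488/5, -13776/5, 100544/21, -215232/35, …
ICs: h(0) = 0, h′(0) = -48.

f: a_k = 3, 0, -6, 0, 2, 0, -4/15, 0, 2/105, …
f∘r: x↦r, Dx↦Dx/r' in L_f ⇒ L₀.
h₀' ⇒ L via d/dx closure of L₀.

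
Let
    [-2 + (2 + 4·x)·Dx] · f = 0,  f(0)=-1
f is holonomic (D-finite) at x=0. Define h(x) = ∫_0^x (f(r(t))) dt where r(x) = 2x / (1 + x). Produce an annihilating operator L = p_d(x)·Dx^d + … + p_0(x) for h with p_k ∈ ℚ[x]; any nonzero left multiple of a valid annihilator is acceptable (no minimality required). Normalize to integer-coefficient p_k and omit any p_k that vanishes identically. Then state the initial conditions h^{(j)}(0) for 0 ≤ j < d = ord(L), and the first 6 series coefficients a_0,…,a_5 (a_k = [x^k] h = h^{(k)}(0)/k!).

f: a_k = -1, -1, 1/2, -1/2, 5/8, -7/8, …
L₀ from L_f via x↦r, Dx↦r'^{-1}Dx.
h=∫h₀ ⇒ L = L₀·Dx.
L = -2·Dx + (1 + 6·x + 5·x^2)·Dx^2  (order 2).
h: a_k = 0, -1, -1, 4/3, -5/2, 6, …
ICs: h(0) = 0, h′(0) = -1.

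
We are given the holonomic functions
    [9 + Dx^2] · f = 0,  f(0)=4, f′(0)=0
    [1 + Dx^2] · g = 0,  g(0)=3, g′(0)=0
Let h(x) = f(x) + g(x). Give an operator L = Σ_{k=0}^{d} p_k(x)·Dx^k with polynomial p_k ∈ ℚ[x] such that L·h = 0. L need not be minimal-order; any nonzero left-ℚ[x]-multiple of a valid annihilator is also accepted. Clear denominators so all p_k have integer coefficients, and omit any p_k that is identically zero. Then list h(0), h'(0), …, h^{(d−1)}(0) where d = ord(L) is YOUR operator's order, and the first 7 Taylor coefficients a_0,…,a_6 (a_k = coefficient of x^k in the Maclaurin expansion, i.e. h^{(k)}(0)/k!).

f: a_k = 4, 0, -18, 0, 27/2, 0, -81/20, …
g: a_k = 3, 0, -3/2, 0, 1/8, 0, -1/240, …
L₀ := lclm(L_f,L_g); ord L₀ ≤ 2+2.
L = 9 + 10·Dx^2 + Dx^4  (order 4).
h: a_k = 7, 0, -39/2, 0, 109/8, 0, -973/240, …
ICs: h(0) = 7, h′(0) = 0, h′′(0) = -39, h′′′(0) = 0.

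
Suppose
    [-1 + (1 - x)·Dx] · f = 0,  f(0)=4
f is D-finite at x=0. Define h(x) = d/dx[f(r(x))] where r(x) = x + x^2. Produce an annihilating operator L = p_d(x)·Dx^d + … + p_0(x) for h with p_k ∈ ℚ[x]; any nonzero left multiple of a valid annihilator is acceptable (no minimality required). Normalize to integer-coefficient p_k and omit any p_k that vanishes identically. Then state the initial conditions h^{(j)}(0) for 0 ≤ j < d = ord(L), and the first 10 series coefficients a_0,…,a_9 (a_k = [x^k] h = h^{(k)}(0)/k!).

f: a_k = 4, 4, 4, 4, 4, 4, 4, 4, 4, 4, …
Change of var in L_f (x↦r) gives L₀.
h₀' ⇒ L via d/dx closure of L₀.
L = (4 + 6·x + 6·x^2) + (-1 - x + 3·x^2 + 2·x^3)·Dx  (order 1).
h: a_k = 4, 16, 36, 80, 160, 312, 588, 1088, 1980, 3560, …
ICs: h(0) = 4.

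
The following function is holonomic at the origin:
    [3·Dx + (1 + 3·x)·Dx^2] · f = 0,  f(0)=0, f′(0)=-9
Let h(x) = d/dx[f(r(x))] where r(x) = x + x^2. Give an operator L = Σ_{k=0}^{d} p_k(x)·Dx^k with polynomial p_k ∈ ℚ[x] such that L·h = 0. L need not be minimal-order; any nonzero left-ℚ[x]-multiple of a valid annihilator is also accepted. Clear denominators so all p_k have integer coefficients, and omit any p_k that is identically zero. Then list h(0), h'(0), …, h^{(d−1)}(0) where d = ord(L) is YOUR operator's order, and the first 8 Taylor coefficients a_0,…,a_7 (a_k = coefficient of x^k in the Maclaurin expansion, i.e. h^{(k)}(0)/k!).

L = (1 + 6·x + 6·x^2) + (1 + 5·x + 9·x^2 + 6·x^3)·Dx  (order 1).
h: a_k = -9, 9, 0, -27, 81, -162, 243, -243, …
ICs: h(0) = -9.

f: a_k = 0, -9, 27/2, -27, 243/4, -729/5, 729/2, -6561/7, …
L₀ from L_f via x↦r, Dx↦r'^{-1}Dx.
h₀' ⇒ L via d/dx closure of L₀.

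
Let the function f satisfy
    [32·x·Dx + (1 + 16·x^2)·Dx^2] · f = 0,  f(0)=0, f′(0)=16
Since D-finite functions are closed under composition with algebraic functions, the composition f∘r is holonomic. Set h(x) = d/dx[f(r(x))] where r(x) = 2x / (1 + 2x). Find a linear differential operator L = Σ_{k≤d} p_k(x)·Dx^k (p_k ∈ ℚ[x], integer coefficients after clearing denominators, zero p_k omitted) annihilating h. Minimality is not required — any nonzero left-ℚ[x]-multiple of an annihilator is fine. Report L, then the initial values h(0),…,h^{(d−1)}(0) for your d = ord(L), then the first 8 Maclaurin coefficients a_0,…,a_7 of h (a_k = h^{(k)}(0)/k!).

L = (4 + 136·x) + (1 + 4·x + 68·x^2)·Dx  (order 1).
h: a_k = 32, -128, -1664, 15360, 51712, -1251328, 1488896, 79134720, …
ICs: h(0) = 32.

f: a_k = 0, 16, 0, -256/3, 0, 4096/5, 0, -65536/7, …
h₀=f(r): pull back L_f along r ⇒ L₀.
h₀' ⇒ L via d/dx closure of L₀.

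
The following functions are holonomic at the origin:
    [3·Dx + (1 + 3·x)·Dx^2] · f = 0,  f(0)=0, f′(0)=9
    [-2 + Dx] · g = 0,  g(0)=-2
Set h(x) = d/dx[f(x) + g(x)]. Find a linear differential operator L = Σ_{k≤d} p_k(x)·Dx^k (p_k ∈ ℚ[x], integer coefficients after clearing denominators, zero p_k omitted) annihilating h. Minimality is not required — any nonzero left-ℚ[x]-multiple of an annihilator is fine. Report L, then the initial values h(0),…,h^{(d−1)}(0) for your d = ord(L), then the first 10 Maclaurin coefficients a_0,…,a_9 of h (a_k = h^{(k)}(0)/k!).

L = (-48 - 36·x) + (14 - 24·x - 36·x^2)·Dx + (5 + 21·x + 18·x^2)·Dx^2  (order 2).
h: a_k = 5, -35, 73, -745/3, 2179/3, -32821/15, 295229/45, -6200177/315, 18600427/315, -502211761/2835, …
ICs: h(0) = 5, h′(0) = -35.

f: a_k = 0, 9, -27/2, 27, -243/4, 729/5, -729/2, 6561/7, -19683/8, 6561, …
g: a_k = -2, -4, -4, -8/3, -4/3, -8/15, -8/45, -16/315, -4/315, -8/2835, …
Sum ⇒ L₀ = lclm(L_f,L_g) in ℚ(x)⟨Dx⟩.
Differentiate: ansatz ord ≤ ord L₀ ⇒ L.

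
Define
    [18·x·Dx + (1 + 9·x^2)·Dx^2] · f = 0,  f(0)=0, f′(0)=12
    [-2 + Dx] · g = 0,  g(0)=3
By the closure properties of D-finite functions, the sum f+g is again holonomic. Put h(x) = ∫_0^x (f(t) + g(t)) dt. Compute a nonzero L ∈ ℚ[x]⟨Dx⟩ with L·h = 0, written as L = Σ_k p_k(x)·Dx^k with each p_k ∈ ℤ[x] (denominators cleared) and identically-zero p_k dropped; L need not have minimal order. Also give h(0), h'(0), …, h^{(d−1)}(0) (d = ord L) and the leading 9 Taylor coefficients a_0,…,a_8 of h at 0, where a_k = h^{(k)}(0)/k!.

L = (18 - 36·x - 486·x^2 - 324·x^3)·Dx^2 + (-11 + 207·x^2 - 162·x^4)·Dx^3 + (1 + 9·x + 18·x^2 + 81·x^3 + 81·x^4)·Dx^4  (order 4).
h: a_k = 0, 3, 9, 2, -8, 2/5, 488/15, 4/105, -32803/210, …
ICs: h(0) = 0, h′(0) = 3, h′′(0) = 18, h′′′(0) = 12.

f: a_k = 0, 12, 0, -36, 0, 972/5, 0, -8748/7, 0, …
g: a_k = 3, 6, 6, 4, 2, 4/5, 4/15, 8/105, 2/105, …
Sum ⇒ L₀ = lclm(L_f,L_g) in ℚ(x)⟨Dx⟩.
∫: right-multiply L₀ by Dx.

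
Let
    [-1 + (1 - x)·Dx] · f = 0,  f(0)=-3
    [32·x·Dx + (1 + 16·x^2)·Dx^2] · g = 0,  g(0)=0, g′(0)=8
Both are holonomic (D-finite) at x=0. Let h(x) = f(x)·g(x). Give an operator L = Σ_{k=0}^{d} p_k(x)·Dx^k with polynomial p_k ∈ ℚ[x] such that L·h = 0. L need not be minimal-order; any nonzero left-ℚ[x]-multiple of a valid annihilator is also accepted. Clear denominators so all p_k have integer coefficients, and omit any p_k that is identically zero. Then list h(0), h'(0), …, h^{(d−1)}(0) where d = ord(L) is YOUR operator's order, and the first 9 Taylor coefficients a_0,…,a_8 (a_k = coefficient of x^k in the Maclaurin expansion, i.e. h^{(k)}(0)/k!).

f: a_k = -3, -3, -3, -3, -3, -3, -3, -3, -3, …
g: a_k = 0, 8, 0, -128/3, 0, 2048/5, 0, -32768/7, 0, …
Sym-product of L_f,L_g gives L₀ (≤ ord 2).
L = 32·x + (2 - 32·x + 64·x^2)·Dx + (-1 + x - 16·x^2 + 16·x^3)·Dx^2  (order 2).
h: a_k = 0, -24, -24, 104, 104, -5624/5, -5624/5, 452152/35, 452152/35, …
ICs: h(0) = 0, h′(0) = -24.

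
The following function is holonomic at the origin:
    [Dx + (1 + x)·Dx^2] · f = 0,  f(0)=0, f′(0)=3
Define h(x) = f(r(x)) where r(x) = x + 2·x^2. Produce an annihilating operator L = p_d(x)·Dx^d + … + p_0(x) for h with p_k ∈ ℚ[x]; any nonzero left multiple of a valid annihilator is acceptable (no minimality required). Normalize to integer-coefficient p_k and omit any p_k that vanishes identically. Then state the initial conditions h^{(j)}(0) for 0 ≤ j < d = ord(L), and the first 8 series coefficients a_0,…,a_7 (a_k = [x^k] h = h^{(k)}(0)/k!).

f: a_k = 0, 3, -3/2, 1, -3/4, 3/5, -1/2, 3/7, …
Change of var in L_f (x↦r) gives L₀.
L = (-3 + 4·x + 8·x^2)·Dx + (1 + 5·x + 6·x^2 + 8·x^3)·Dx^2  (order 2).
h: a_k = 0, 3, 9/2, -5, -3/4, 33/5, -9/2, -39/7, …
ICs: h(0) = 0, h′(0) = 3.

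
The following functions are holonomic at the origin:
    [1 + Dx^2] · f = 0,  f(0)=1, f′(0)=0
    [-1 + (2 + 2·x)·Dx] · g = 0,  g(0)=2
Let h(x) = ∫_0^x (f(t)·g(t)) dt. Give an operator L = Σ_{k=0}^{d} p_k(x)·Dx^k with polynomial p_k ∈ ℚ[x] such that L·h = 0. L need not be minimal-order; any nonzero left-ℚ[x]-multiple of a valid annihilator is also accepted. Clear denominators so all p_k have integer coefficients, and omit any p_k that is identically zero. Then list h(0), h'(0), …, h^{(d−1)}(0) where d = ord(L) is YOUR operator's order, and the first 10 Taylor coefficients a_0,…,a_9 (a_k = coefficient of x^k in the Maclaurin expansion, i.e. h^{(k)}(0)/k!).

L = (7 + 8·x + 4·x^2)·Dx + (-4 - 4·x)·Dx^2 + (4 + 8·x + 4·x^2)·Dx^3  (order 3).
h: a_k = 0, 2, 1/2, -5/12, -3/32, 5/192, 13/2304, -349/161280, 401/368640, -44047/46448640, …
ICs: h(0) = 0, h′(0) = 2, h′′(0) = 1.

f: a_k = 1, 0, -1/2, 0, 1/24, 0, -1/720, 0, 1/40320, 0, …
g: a_k = 2, 1, -1/4, 1/8, -5/64, 7/128, -21/512, 33/1024, -429/16384, 715/32768, …
L₀ := L_f ⊗_s L_g (sym. prod.), ord ≤ 2.
Integrate: L := L₀·Dx.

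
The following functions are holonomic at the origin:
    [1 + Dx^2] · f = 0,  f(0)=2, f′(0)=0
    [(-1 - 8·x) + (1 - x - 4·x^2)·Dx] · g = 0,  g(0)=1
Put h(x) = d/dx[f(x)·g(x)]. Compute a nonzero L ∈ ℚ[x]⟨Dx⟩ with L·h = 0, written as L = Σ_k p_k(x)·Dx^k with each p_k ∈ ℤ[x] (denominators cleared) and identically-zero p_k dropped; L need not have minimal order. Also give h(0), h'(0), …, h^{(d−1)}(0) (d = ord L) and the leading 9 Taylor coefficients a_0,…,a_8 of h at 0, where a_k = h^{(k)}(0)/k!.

L = (159 - 2·x - 7·x^2 + 8·x^3 + 16·x^4) + (22 + 178·x + 24·x^2 + 64·x^3)·Dx + (-7 + 6·x + 25·x^2 + 8·x^3 + 16·x^4)·Dx^2  (order 2).
h: a_k = 2, 18, 51, 637/3, 7265/12, 120029/60, 2060723/360, 14457427/840, 109315417/2240, …
ICs: h(0) = 2, h′(0) = 18.

f: a_k = 2, 0, -1, 0, 1/12, 0, -1/360, 0, 1/20160, …
g: a_k = 1, 1, 5, 9, 29, 65, 181, 441, 1165, …
f·g: L₀ = L_f ⊗_s L_g, ord ≤ 2·1.
h₀' ⇒ L via d/dx closure of L₀.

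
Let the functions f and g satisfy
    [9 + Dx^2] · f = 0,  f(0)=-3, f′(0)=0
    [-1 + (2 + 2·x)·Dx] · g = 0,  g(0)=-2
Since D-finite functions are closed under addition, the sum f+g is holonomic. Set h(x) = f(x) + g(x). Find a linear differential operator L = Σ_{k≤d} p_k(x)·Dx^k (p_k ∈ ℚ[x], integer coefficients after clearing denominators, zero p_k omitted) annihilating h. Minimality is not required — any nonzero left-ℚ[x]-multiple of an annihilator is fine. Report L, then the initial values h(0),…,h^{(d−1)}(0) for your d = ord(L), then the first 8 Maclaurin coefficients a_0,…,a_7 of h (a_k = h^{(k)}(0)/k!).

f: a_k = -3, 0, 27/2, 0, -81/8, 0, 243/80, 0, …
g: a_k = -2, -1, 1/4, -1/8, 5/64, -7/128, 21/512, -33/1024, …
Weyl lclm of L_f,L_g ⇒ L₀ (ord ≤ 3).
L = (-351 - 648·x - 324·x^2) + (630 + 1926·x + 1944·x^2 + 648·x^3)·Dx + (-39 - 72·x - 36·x^2)·Dx^2 + (70 + 214·x + 216·x^2 + 72·x^3)·Dx^3  (order 3).
h: a_k = -5, -1, 55/4, -1/8, -643/64, -7/128, 7881/2560, -33/1024, …
ICs: h(0) = -5, h′(0) = -1, h′′(0) = 55/2.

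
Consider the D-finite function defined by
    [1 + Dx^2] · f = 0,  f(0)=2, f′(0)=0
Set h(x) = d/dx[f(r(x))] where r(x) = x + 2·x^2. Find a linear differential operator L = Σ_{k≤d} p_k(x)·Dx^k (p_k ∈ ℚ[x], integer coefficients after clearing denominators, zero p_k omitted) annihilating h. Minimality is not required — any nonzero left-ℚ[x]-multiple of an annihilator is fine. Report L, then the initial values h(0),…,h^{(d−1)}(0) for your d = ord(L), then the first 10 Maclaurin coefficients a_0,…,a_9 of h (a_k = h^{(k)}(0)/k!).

f: a_k = 2, 0, -1, 0, 1/12, 0, -1/360, 0, 1/20160, 0, …
Substitute x→r, Dx→(1/r')Dx; clear ⇒ L₀.
h=h₀': d/dx-closure on L₀ ⇒ L.
L = (49 + 16·x + 96·x^2 + 256·x^3 + 256·x^4) + (-12 - 48·x)·Dx + (1 + 8·x + 16·x^2)·Dx^2  (order 2).
h: a_k = 0, -2, -12, -47/3, 10/3, 719/60, 553/30, 23521/2520, -559/140, -1199521/181440, …
ICs: h(0) = 0, h′(0) = -2.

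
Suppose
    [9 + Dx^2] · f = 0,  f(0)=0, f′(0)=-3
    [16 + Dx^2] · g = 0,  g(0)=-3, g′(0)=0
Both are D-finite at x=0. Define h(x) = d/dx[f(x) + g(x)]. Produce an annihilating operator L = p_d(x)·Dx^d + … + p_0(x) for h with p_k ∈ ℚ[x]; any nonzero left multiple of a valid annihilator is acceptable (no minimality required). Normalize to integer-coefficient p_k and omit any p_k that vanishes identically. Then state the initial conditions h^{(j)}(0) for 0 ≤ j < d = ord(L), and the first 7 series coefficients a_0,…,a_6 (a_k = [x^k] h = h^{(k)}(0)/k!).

f: a_k = 0, -3, 0, 9/2, 0, -81/40, 0, …
g: a_k = -3, 0, 24, 0, -32, 0, 256/15, …
Sum ⇒ L₀ = lclm(L_f,L_g) in ℚ(x)⟨Dx⟩.
Differentiate: ansatz ord ≤ ord L₀ ⇒ L.
L = 144 + 25·Dx^2 + Dx^4  (order 4).
h: a_k = -3, 48, 27/2, -128, -81/8, 512/5, 243/80, …
ICs: h(0) = -3, h′(0) = 48, h′′(0) = 27, h′′′(0) = -768.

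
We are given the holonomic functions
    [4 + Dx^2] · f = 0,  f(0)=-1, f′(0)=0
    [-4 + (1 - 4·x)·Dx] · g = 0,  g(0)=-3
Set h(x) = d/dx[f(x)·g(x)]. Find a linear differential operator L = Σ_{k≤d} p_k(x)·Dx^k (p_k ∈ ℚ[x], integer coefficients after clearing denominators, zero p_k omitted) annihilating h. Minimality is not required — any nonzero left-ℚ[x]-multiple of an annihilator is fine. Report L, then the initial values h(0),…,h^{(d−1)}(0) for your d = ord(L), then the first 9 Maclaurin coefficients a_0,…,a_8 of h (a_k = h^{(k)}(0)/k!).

f: a_k = -1, 0, 2, 0, -2/3, 0, 4/45, 0, -2/315, …
g: a_k = -3, -12, -48, -192, -768, -3072, -12288, -49152, -196608, …
L₀ := L_f ⊗_s L_g (sym. prod.), ord ≤ 2.
Derive L from L₀ (diff closure).
L = (-28 - 32·x + 64·x^2) + (-8 + 32·x)·Dx + (1 - 8·x + 16·x^2)·Dx^2  (order 2).
h: a_k = 12, 84, 504, 2696, 13480, 323512/5, 4529168/15, 144933392/105, 217400088/35, …
ICs: h(0) = 12, h′(0) = 84.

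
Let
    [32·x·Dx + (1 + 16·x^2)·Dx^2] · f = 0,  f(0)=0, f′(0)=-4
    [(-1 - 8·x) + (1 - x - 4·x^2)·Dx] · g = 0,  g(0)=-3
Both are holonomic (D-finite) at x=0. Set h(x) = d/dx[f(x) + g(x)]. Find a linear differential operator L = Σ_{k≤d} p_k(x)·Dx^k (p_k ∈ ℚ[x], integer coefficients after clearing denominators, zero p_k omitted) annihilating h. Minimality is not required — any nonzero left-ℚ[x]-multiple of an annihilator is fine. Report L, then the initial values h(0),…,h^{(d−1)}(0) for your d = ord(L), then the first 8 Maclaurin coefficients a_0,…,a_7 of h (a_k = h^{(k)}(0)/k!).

f: a_k = 0, -4, 0, 64/3, 0, -1024/5, 0, 16384/7, …
g: a_k = -3, -3, -15, -27, -87, -195, -543, -1323, …
L₀ := lclm(L_f,L_g); ord L₀ ≤ 2+1.
Differentiate: ansatz ord ≤ ord L₀ ⇒ L.
L = (160 - 640·x - 14848·x^2 - 36864·x^3 - 178176·x^4 - 98304·x^6) + (-43 - 336·x - 16·x^2 - 3072·x^3 - 35072·x^4 - 124928·x^5 - 12288·x^6 - 98304·x^7)·Dx + (5 + 23·x + 272·x^2 + 16·x^3 + 2368·x^4 - 5888·x^5 - 12288·x^6 - 4096·x^7 - 16384·x^8)·Dx^2  (order 2).
h: a_k = -7, -30, -17, -348, -1999, -3258, 7123, -27960, …
ICs: h(0) = -7, h′(0) = -30.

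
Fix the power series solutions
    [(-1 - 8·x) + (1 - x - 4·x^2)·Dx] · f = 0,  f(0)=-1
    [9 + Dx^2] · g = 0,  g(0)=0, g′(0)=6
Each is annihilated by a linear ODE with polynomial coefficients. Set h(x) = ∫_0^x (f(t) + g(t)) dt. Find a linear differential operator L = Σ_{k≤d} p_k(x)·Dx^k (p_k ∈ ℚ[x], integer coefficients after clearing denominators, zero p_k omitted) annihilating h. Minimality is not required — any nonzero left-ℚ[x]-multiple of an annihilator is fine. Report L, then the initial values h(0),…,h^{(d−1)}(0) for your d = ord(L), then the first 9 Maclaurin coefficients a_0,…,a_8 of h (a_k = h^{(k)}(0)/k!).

f: a_k = -1, -1, -5, -9, -29, -65, -181, -441, -1165, …
g: a_k = 0, 6, 0, -9, 0, 81/20, 0, -243/280, 0, …
Weyl lclm of L_f,L_g ⇒ L₀ (ord ≤ 3).
Integrate: L := L₀·Dx.
L = (567 + 4806·x + 3321·x^2 + 9936·x^3 + 6480·x^4 + 10368·x^5)·Dx + (-171 + 117·x + 441·x^2 - 135·x^3 + 540·x^4 + 3888·x^5 + 5184·x^6)·Dx^2 + (63 + 534·x + 369·x^2 + 1104·x^3 + 720·x^4 + 1152·x^5)·Dx^3 + (-19 + 13·x + 49·x^2 - 15·x^3 + 60·x^4 + 432·x^5 + 576·x^6)·Dx^4  (order 4).
h: a_k = 0, -1, 5/2, -5/3, -9/2, -29/5, -1219/120, -181/7, -123723/2240, …
ICs: h(0) = 0, h′(0) = -1, h′′(0) = 5, h′′′(0) = -10.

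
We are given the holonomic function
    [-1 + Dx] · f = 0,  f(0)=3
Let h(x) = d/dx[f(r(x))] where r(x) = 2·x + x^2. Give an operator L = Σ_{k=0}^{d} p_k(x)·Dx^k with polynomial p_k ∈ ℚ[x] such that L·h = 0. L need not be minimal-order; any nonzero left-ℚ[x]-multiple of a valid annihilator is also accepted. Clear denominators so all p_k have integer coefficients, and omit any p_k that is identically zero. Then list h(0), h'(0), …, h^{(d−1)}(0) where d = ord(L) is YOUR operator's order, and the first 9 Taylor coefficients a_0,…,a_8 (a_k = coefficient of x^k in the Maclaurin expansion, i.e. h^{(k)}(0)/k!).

L = (3 + 4·x + 2·x^2) + (-1 - x)·Dx  (order 1).
h: a_k = 6, 18, 30, 38, 39, 173/5, 407/15, 135/7, 5281/420, …
ICs: h(0) = 6.

f: a_k = 3, 3, 3/2, 1/2, 1/8, 1/40, 1/240, 1/1680, 1/13440, …
Substitute x→r, Dx→(1/r')Dx; clear ⇒ L₀.
h₀' ⇒ L via d/dx closure of L₀.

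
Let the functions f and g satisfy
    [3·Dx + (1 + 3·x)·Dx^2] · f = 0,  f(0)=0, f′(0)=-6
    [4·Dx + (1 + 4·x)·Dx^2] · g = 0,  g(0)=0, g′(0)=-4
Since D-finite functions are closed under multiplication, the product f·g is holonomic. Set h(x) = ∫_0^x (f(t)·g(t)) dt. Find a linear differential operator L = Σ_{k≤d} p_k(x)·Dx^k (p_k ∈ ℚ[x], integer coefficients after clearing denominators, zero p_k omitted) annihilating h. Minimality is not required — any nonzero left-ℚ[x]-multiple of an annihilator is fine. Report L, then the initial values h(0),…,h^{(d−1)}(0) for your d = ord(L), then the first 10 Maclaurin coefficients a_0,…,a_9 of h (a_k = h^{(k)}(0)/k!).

f: a_k = 0, -6, 9, -18, 81/2, -486/5, 243, -4374/7, 6561/4, -4374, …
g: a_k = 0, -4, 8, -64/3, 64, -1024/5, 2048/3, -16384/7, 8192, -262144/9, …
Product ⇒ symmetric product L₀, ord ≤ 4.
h=∫h₀ ⇒ L = L₀·Dx.
L = (600 + 4032·x + 6912·x^2)·Dx^2 + (854 + 8808·x + 30240·x^2 + 34560·x^3)·Dx^3 + (172 + 2380·x + 12312·x^2 + 28224·x^3 + 24192·x^4)·Dx^4 + (7 + 122·x + 847·x^2 + 2928·x^3 + 5040·x^4 + 3456·x^5)·Dx^5  (order 5).
h: a_k = 0, 0, 0, 8, -21, 272/5, -147, 14508/35, -12131/10, 76960/21, …
ICs: h(0) = 0, h′(0) = 0, h′′(0) = 0, h′′′(0) = 48, h′′′′(0) = -504.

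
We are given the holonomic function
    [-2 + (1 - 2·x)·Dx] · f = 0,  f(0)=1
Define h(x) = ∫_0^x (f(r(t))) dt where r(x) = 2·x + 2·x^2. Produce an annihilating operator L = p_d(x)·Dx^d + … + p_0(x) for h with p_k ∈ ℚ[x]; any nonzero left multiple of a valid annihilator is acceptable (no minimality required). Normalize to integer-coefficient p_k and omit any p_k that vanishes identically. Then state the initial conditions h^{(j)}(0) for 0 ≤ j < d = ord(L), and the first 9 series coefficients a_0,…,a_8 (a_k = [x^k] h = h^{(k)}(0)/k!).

f: a_k = 1, 2, 4, 8, 16, 32, 64, 128, 256, …
L₀ from L_f via x↦r, Dx↦r'^{-1}Dx.
h=∫h₀ ⇒ L = L₀·Dx.
L = (4 + 8·x)·Dx + (-1 + 4·x + 4·x^2)·Dx^2  (order 2).
h: a_k = 0, 1, 2, 20/3, 24, 464/5, 1120/3, 10816/7, 6528, …
ICs: h(0) = 0, h′(0) = 1.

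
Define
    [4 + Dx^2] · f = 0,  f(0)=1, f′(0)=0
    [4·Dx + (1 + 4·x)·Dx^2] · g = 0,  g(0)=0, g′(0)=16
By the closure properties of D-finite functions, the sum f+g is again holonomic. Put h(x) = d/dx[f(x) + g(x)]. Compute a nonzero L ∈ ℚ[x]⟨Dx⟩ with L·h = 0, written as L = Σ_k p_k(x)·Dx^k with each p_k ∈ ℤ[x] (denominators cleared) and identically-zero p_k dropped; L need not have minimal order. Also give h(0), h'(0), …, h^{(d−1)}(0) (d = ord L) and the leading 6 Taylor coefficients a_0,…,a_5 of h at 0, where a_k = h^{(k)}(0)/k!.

L = (400 + 128·x + 256·x^2) + (36 + 176·x + 192·x^2 + 256·x^3)·Dx + (100 + 32·x + 64·x^2)·Dx^2 + (9 + 44·x + 48·x^2 + 64·x^3)·Dx^3  (order 3).
h: a_k = 16, -68, 256, -3064/3, 4096, -245768/15, …
ICs: h(0) = 16, h′(0) = -68, h′′(0) = 512.

f: a_k = 1, 0, -2, 0, 2/3, 0, …
g: a_k = 0, 16, -32, 256/3, -256, 4096/5, …
Weyl lclm of L_f,L_g ⇒ L₀ (ord ≤ 4).
Derive L from L₀ (diff closure).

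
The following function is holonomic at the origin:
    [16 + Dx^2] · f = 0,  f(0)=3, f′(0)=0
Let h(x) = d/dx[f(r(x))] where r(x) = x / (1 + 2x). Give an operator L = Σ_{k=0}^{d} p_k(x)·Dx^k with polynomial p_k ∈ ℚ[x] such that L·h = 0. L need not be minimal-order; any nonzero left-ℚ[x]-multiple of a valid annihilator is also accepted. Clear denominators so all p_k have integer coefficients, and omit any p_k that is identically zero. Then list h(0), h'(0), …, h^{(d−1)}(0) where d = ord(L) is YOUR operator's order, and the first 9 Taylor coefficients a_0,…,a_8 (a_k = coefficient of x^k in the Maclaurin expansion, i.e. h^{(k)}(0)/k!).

f: a_k = 3, 0, -24, 0, 32, 0, -256/15, 0, 512/105, …
h₀=f(r): pull back L_f along r ⇒ L₀.
h=h₀': d/dx-closure on L₀ ⇒ L.
L = (40 + 96·x + 96·x^2) + (12 + 72·x + 144·x^2 + 96·x^3)·Dx + (1 + 8·x + 24·x^2 + 32·x^3 + 16·x^4)·Dx^2  (order 2).
h: a_k = 0, -48, 288, -1024, 2560, -19712/5, -10752/5, 4820992/105, -7938048/35, …
ICs: h(0) = 0, h′(0) = -48.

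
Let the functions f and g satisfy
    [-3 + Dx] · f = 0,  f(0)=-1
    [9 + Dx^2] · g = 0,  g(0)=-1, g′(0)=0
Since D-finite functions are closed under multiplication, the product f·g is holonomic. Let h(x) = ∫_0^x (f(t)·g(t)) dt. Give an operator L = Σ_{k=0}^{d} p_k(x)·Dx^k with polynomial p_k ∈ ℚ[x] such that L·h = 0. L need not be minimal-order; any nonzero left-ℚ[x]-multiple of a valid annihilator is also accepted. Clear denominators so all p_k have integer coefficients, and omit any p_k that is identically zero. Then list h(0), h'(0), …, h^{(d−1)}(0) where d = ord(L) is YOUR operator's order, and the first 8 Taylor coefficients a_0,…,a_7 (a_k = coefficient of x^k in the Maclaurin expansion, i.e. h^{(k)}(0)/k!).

f: a_k = -1, -3, -9/2, -9/2, -27/8, -81/40, -81/80, -243/560, …
g: a_k = -1, 0, 9/2, 0, -27/8, 0, 81/80, 0, …
Product ⇒ symmetric product L₀, ord ≤ 2.
h=∫h₀ ⇒ L = L₀·Dx.
L = 18·Dx - 6·Dx^2 + Dx^3  (order 3).
h: a_k = 0, 1, 3/2, 0, -9/4, -27/10, -27/20, 0, …
ICs: h(0) = 0, h′(0) = 1, h′′(0) = 3.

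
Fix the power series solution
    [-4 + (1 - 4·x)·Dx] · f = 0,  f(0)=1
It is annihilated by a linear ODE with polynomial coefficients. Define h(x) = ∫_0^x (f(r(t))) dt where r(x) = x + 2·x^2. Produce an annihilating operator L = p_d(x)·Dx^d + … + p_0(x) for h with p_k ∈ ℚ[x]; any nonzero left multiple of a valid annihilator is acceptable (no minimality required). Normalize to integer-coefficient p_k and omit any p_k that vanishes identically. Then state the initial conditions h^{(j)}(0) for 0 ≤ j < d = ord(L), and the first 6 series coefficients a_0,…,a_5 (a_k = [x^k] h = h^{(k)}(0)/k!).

f: a_k = 1, 4, 16, 64, 256, 1024, …
Change of var in L_f (x↦r) gives L₀.
h=∫h₀ ⇒ L = L₀·Dx.
L = (4 + 16·x)·Dx + (-1 + 4·x + 8·x^2)·Dx^2  (order 2).
h: a_k = 0, 1, 2, 8, 32, 704/5, …
ICs: h(0) = 0, h′(0) = 1.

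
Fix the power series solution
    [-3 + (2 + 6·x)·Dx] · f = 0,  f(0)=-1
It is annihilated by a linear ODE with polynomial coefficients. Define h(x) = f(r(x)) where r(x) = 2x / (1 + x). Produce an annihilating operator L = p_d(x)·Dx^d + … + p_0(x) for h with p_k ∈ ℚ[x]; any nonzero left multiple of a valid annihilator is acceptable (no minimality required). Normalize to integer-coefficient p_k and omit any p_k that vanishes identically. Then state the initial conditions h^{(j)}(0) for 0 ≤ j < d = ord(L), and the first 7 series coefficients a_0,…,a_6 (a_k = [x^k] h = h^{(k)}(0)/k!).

L = -3 + (1 + 8·x + 7·x^2)·Dx  (order 1).
h: a_k = -1, -3, 15/2, -51/2, 861/8, -4137/8, 42987/16, …
ICs: h(0) = -1.

f: a_k = -1, -3/2, 9/8, -27/16, 405/128, -1701/256, 15309/1024, …
L₀ from L_f via x↦r, Dx↦r'^{-1}Dx.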